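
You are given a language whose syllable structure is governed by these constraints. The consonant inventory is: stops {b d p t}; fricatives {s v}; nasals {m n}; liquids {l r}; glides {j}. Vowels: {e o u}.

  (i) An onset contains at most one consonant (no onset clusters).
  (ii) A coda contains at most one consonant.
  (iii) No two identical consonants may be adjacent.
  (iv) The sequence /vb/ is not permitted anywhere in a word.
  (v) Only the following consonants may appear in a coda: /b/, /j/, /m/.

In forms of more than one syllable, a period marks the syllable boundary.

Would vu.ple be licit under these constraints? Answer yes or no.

vu.ple — violates constraint (i): syllable 2 onset /pl/ has 2 consonants (> 1) → illicit

no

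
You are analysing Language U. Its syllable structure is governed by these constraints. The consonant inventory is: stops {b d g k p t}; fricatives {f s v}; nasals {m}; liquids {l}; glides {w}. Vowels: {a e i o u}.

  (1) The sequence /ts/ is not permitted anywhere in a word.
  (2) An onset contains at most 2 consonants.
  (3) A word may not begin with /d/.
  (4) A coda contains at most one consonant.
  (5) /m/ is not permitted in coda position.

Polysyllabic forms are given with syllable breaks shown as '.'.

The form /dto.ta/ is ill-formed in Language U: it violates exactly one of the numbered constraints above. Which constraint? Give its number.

/dto.ta/: word begins with /d/.
This is a violation of constraint 3: "A word may not begin with /d/."
The remaining constraints (1, 2, 4, 5) are satisfied.

3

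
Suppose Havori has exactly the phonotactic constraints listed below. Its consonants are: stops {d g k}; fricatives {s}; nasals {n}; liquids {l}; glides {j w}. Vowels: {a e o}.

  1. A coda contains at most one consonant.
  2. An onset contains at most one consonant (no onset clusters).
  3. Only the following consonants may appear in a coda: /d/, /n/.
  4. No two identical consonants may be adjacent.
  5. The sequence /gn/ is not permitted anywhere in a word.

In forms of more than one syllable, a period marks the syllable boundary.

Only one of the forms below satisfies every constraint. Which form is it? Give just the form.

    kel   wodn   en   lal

kel — violates constraint 3: syllable 1 coda contains /l/, which is not a licensed coda consonant → ill-formed
wodn — violates constraint 1: syllable 1 coda /dn/ has 2 consonants (> 1) → ill-formed
en — σ1 onset /∅/, coda /n/ ok → well-formed
lal — violates constraint 3: syllable 1 coda contains /l/, which is not a licensed coda consonant → ill-formed

en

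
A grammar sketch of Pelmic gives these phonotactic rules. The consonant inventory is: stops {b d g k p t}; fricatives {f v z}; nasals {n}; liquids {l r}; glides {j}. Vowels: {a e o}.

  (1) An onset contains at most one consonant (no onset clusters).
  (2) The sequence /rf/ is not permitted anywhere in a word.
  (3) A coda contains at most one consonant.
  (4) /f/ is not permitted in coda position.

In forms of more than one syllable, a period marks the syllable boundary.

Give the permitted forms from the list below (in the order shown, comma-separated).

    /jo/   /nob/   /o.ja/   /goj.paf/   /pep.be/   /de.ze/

/jo/, /nob/, /o.ja/, /pep.be/, /de.ze/

/jo/ — σ1 onset /j/, coda /∅/ ok → permitted
/nob/ — σ1 onset /n/, coda /b/ ok → permitted
/o.ja/ — σ1 onset /∅/, coda /∅/ ok; σ2 onset /j/, coda /∅/ ok → permitted
/goj.paf/ — violates constraint 4: syllable 2 coda contains /f/ → not permitted
/pep.be/ — σ1 onset /p/, coda /p/ ok; σ2 onset /b/, coda /∅/ ok → permitted
/de.ze/ — σ1 onset /d/, coda /∅/ ok; σ2 onset /z/, coda /∅/ ok → permitted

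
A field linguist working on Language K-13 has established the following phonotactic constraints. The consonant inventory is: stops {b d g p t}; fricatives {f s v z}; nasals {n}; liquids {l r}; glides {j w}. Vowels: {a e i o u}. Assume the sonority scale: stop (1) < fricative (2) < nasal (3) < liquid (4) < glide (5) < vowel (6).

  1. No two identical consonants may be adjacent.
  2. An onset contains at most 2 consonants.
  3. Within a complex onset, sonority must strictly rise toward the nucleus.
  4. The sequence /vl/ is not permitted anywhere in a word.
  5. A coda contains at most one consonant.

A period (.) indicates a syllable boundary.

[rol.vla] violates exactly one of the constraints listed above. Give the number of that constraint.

[rol.vla]: contains banned sequence /vl/.
This is a violation of constraint 4: "The sequence /vl/ is not permitted anywhere in a word."
The remaining constraints (1, 2, 3, 5) are satisfied.

4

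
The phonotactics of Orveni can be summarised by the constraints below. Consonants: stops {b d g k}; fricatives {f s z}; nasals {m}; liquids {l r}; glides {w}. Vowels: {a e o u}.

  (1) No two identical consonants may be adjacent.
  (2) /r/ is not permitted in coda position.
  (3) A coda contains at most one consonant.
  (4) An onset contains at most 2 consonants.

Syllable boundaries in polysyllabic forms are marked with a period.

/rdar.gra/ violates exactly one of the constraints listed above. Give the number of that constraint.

/rdar.gra/: syllable 1 coda contains /r/.
This is a violation of constraint 2: "/r/ is not permitted in coda position."
The remaining constraints (1, 3, 4) are satisfied.

2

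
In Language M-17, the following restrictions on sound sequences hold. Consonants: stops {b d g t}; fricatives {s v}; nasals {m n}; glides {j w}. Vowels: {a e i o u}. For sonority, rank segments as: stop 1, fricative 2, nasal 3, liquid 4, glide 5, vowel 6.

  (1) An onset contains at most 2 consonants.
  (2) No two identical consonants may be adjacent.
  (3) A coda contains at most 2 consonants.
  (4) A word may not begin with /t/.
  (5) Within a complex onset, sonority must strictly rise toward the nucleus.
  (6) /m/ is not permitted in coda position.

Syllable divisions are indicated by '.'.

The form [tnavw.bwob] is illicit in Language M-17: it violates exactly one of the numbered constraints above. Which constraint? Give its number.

[tnavw.bwob]: word begins with /t/.
This is a violation of constraint 4: "A word may not begin with /t/."
The remaining constraints (1, 2, 3, 5, 6) are satisfied.

4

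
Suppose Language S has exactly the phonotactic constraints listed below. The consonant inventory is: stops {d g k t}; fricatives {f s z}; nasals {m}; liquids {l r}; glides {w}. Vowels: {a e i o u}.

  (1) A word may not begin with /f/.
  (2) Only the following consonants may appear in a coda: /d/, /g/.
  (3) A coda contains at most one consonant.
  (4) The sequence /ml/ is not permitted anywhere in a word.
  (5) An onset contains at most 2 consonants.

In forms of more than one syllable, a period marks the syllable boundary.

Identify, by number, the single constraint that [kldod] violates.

[kldod]: syllable 1 onset /kld/ has 3 consonants (> 2).
This is a violation of constraint 5: "An onset contains at most 2 consonants."
The remaining constraints (1, 2, 3, 4) are satisfied.

5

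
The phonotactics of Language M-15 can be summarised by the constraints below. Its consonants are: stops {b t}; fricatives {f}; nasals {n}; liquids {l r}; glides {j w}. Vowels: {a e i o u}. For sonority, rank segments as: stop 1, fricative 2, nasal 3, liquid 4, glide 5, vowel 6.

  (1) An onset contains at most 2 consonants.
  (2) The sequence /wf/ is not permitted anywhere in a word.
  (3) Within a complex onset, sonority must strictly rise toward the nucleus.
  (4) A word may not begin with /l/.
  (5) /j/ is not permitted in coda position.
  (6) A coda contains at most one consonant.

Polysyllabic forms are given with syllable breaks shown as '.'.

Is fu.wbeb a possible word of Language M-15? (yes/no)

no

fu.wbeb — violates constraint 3: syllable 2 onset /wb/: /w/ (glide, 5) → /b/ (stop, 1) does not rise → ill-formed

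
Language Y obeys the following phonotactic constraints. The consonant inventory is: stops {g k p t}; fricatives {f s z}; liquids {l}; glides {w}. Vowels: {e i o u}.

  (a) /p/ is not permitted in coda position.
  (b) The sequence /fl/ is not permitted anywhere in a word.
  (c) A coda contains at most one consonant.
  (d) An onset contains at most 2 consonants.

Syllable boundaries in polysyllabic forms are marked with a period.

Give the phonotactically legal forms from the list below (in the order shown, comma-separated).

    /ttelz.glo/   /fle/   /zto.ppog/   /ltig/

/ttelz.glo/ — violates constraint (c): syllable 1 coda /lz/ has 2 consonants (> 1) → phonotactically illegal
/fle/ — violates constraint (b): contains banned sequence /fl/ → phonotactically illegal
/zto.ppog/ — σ1 onset /zt/ (2C), coda /∅/ ok; σ2 onset /pp/ (2C), coda /g/ ok → phonotactically legal
/ltig/ — σ1 onset /lt/ (2C), coda /g/ ok → phonotactically legal

/zto.ppog/, /ltig/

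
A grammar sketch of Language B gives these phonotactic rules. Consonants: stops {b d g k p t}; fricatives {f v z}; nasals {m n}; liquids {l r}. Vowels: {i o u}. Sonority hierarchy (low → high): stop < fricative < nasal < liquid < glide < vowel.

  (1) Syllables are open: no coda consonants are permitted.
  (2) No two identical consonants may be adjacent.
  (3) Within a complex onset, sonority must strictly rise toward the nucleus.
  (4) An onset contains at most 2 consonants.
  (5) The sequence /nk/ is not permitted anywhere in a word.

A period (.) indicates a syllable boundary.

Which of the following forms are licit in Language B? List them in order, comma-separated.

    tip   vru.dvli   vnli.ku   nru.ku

tip — violates constraint 1: syllable 1 coda /p/ has 1 consonant (> 0) → illicit
vru.dvli — violates constraint 4: syllable 2 onset /dvl/ has 3 consonants (> 2) → illicit
vnli.ku — violates constraint 4: syllable 1 onset /vnl/ has 3 consonants (> 2) → illicit
nru.ku — σ1 onset /nr/ (3→4 rises), coda /∅/ ok; σ2 onset /k/, coda /∅/ ok → licit

nru.ku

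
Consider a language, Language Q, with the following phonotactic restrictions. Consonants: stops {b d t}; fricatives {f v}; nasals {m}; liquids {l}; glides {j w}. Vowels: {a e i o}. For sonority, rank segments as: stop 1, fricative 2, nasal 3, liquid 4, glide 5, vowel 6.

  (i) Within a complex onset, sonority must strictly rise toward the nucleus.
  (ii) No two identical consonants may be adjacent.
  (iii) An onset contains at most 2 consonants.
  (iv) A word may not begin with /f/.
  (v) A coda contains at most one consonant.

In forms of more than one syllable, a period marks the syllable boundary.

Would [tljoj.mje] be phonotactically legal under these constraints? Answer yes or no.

no

[tljoj.mje] — violates constraint (iii): syllable 1 onset /tlj/ has 3 consonants (> 2) → phonotactically illegal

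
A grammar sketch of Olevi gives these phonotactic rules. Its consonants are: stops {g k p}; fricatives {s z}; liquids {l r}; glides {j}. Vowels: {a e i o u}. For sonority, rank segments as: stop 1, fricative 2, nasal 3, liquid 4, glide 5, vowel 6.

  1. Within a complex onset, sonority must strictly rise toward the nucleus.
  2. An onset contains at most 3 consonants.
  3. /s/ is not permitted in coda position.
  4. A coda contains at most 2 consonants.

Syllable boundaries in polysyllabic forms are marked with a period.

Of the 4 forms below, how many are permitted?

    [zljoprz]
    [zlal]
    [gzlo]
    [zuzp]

[zljoprz] — violates constraint 4: syllable 1 coda /prz/ has 3 consonants (> 2) → not permitted
[zlal] — σ1 onset /zl/ (2→4 rises), coda /l/ ok → permitted
[gzlo] — σ1 onset /gzl/ (1→2→4 rises), coda /∅/ ok → permitted
[zuzp] — σ1 onset /z/, coda /zp/ (2C) ok → permitted
Permitted: [zlal], [gzlo], [zuzp] → 3.

3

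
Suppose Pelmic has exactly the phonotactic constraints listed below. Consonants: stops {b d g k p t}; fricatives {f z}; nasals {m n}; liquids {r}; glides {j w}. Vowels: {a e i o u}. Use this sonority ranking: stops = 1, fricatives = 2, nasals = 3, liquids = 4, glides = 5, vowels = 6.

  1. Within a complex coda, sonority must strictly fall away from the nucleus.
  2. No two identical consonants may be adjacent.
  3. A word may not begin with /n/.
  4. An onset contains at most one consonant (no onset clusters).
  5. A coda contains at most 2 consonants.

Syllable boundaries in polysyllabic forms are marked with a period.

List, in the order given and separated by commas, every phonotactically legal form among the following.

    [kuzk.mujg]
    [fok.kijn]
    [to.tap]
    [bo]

[kuzk.mujg], [to.tap], [bo]

[kuzk.mujg] — σ1 onset /k/, coda /zk/ (2→1 falls) ok; σ2 onset /m/, coda /jg/ (5→1 falls) ok → phonotactically legal
[fok.kijn] — violates constraint 2: adjacent identical consonants /kk/ → phonotactically illegal
[to.tap] — σ1 onset /t/, coda /∅/ ok; σ2 onset /t/, coda /p/ ok → phonotactically legal
[bo] — σ1 onset /b/, coda /∅/ ok → phonotactically legal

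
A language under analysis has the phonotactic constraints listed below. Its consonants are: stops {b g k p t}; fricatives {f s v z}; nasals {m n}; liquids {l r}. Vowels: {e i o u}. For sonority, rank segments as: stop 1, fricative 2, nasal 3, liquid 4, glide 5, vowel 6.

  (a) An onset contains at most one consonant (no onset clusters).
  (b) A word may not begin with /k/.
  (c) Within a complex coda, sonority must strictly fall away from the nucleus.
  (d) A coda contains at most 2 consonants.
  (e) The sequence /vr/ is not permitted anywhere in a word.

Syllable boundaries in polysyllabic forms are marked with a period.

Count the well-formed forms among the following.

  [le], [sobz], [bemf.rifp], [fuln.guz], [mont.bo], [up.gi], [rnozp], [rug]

6

[le] — σ1 onset /l/, coda /∅/ ok → well-formed
[sobz] — violates constraint (c): syllable 1 coda /bz/: /b/ (stop, 1) → /z/ (fricative, 2) does not fall → ill-formed
[bemf.rifp] — σ1 onset /b/, coda /mf/ (3→2 falls) ok; σ2 onset /r/, coda /fp/ (2→1 falls) ok → well-formed
[fuln.guz] — σ1 onset /f/, coda /ln/ (4→3 falls) ok; σ2 onset /g/, coda /z/ ok → well-formed
[mont.bo] — σ1 onset /m/, coda /nt/ (3→1 falls) ok; σ2 onset /b/, coda /∅/ ok → well-formed
[up.gi] — σ1 onset /∅/, coda /p/ ok; σ2 onset /g/, coda /∅/ ok → well-formed
[rnozp] — violates constraint (a): syllable 1 onset /rn/ has 2 consonants (> 1) → ill-formed
[rug] — σ1 onset /r/, coda /g/ ok → well-formed
Well-formed: [le], [bemf.rifp], [fuln.guz], [mont.bo], [up.gi], [rug] → 6.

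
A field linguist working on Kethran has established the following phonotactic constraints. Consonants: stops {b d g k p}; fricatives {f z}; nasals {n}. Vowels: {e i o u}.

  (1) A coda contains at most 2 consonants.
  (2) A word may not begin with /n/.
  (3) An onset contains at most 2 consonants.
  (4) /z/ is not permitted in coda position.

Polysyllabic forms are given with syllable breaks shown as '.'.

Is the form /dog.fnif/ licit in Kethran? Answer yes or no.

/dog.fnif/ — σ1 onset /d/, coda /g/ ok; σ2 onset /fn/ (2C), coda /f/ ok → licit

yes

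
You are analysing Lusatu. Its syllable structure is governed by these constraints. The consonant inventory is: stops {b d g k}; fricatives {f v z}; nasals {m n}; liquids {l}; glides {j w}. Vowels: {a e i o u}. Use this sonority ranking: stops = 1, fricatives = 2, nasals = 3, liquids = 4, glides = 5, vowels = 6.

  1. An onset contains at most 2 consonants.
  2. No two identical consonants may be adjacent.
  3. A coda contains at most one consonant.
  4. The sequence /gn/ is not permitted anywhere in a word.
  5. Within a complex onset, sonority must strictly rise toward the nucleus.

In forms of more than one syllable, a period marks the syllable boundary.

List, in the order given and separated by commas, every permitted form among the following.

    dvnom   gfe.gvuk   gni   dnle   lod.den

dvnom — violates constraint 1: syllable 1 onset /dvn/ has 3 consonants (> 2) → not permitted
gfe.gvuk — σ1 onset /gf/ (1→2 rises), coda /∅/ ok; σ2 onset /gv/ (1→2 rises), coda /k/ ok → permitted
gni — violates constraint 4: contains banned sequence /gn/ → not permitted
dnle — violates constraint 1: syllable 1 onset /dnl/ has 3 consonants (> 2) → not permitted
lod.den — violates constraint 2: adjacent identical consonants /dd/ → not permitted

gfe.gvuk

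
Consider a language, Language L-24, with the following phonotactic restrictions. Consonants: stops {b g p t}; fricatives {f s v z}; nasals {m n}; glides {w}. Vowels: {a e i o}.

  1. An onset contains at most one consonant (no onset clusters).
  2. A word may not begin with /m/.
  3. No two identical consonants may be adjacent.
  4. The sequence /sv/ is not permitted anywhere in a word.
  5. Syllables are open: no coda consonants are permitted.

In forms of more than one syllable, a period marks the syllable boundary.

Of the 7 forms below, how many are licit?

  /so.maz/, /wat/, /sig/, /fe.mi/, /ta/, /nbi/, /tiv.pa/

/so.maz/ — violates constraint 5: syllable 2 coda /z/ has 1 consonant (> 0) → illicit
/wat/ — violates constraint 5: syllable 1 coda /t/ has 1 consonant (> 0) → illicit
/sig/ — violates constraint 5: syllable 1 coda /g/ has 1 consonant (> 0) → illicit
/fe.mi/ — σ1 onset /f/, coda /∅/ ok; σ2 onset /m/, coda /∅/ ok → licit
/ta/ — σ1 onset /t/, coda /∅/ ok → licit
/nbi/ — violates constraint 1: syllable 1 onset /nb/ has 2 consonants (> 1) → illicit
/tiv.pa/ — violates constraint 5: syllable 1 coda /v/ has 1 consonant (> 0) → illicit
Licit: /fe.mi/, /ta/ → 2.

2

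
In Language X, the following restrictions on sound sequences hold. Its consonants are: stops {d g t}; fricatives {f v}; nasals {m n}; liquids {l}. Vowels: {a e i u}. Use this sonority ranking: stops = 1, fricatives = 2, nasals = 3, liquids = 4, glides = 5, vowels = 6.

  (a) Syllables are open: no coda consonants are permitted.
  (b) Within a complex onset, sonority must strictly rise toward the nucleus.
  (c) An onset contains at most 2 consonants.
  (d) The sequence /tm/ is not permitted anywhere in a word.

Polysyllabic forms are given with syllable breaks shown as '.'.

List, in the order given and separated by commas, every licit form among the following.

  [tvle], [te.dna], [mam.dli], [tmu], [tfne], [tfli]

[te.dna]

[tvle] — violates constraint (c): syllable 1 onset /tvl/ has 3 consonants (> 2) → illicit
[te.dna] — σ1 onset /t/, coda /∅/ ok; σ2 onset /dn/ (1→3 rises), coda /∅/ ok → licit
[mam.dli] — violates constraint (a): syllable 1 coda /m/ has 1 consonant (> 0) → illicit
[tmu] — violates constraint (d): contains banned sequence /tm/ → illicit
[tfne] — violates constraint (c): syllable 1 onset /tfn/ has 3 consonants (> 2) → illicit
[tfli] — violates constraint (c): syllable 1 onset /tfl/ has 3 consonants (> 2) → illicit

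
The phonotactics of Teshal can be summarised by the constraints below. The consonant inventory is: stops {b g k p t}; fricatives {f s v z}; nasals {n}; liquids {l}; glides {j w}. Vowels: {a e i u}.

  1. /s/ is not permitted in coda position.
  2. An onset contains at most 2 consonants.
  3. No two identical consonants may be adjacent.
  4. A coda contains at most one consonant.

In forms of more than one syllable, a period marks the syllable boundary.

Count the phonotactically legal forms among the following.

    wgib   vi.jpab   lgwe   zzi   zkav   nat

wgib — σ1 onset /wg/ (2C), coda /b/ ok → phonotactically legal
vi.jpab — σ1 onset /v/, coda /∅/ ok; σ2 onset /jp/ (2C), coda /b/ ok → phonotactically legal
lgwe — violates constraint 2: syllable 1 onset /lgw/ has 3 consonants (> 2) → phonotactically illegal
zzi — violates constraint 3: adjacent identical consonants /zz/ → phonotactically illegal
zkav — σ1 onset /zk/ (2C), coda /v/ ok → phonotactically legal
nat — σ1 onset /n/, coda /t/ ok → phonotactically legal
Phonotactically legal: wgib, vi.jpab, zkav, nat → 4.

4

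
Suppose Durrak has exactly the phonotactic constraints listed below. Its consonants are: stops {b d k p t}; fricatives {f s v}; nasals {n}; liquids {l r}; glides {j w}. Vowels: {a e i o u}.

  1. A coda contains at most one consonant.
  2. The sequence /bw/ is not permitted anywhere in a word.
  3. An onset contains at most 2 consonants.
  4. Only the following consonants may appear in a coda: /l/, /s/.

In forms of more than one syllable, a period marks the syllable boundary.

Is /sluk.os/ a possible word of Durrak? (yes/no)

/sluk.os/ — violates constraint 4: syllable 1 coda contains /k/, which is not a licensed coda consonant → ill-formed

no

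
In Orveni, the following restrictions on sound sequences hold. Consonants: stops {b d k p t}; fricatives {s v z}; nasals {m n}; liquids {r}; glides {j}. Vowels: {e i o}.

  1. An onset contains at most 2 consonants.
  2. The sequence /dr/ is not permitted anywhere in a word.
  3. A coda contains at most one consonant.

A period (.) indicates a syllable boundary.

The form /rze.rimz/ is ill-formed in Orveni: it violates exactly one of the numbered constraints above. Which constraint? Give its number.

/rze.rimz/: syllable 2 coda /mz/ has 2 consonants (> 1).
This is a violation of constraint 3: "A coda contains at most one consonant."
The remaining constraints (1, 2) are satisfied.

3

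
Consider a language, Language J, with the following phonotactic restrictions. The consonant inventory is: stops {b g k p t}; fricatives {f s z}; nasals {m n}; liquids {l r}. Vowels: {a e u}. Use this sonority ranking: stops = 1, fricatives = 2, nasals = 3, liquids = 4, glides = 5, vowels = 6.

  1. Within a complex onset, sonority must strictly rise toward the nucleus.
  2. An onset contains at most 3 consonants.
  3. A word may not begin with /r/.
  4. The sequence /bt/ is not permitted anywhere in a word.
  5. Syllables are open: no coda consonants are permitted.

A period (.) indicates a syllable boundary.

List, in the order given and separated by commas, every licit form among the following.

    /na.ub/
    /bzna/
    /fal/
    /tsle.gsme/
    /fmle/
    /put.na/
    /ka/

/bzna/, /tsle.gsme/, /fmle/, /ka/

/na.ub/ — violates constraint 5: syllable 2 coda /b/ has 1 consonant (> 0) → illicit
/bzna/ — σ1 onset /bzn/ (1→2→3 rises), coda /∅/ ok → licit
/fal/ — violates constraint 5: syllable 1 coda /l/ has 1 consonant (> 0) → illicit
/tsle.gsme/ — σ1 onset /tsl/ (1→2→4 rises), coda /∅/ ok; σ2 onset /gsm/ (1→2→3 rises), coda /∅/ ok → licit
/fmle/ — σ1 onset /fml/ (2→3→4 rises), coda /∅/ ok → licit
/put.na/ — violates constraint 5: syllable 1 coda /t/ has 1 consonant (> 0) → illicit
/ka/ — σ1 onset /k/, coda /∅/ ok → licit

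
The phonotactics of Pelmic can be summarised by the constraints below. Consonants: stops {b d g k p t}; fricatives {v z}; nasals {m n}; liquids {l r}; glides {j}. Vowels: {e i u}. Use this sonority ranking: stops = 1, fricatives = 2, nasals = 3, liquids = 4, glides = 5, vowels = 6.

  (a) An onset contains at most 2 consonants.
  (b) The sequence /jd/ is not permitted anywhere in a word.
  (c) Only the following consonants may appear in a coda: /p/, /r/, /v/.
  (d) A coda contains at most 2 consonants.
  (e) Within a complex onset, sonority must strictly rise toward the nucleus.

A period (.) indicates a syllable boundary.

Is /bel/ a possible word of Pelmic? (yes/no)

no

/bel/ — violates constraint (c): syllable 1 coda contains /l/, which is not a licensed coda consonant → illicit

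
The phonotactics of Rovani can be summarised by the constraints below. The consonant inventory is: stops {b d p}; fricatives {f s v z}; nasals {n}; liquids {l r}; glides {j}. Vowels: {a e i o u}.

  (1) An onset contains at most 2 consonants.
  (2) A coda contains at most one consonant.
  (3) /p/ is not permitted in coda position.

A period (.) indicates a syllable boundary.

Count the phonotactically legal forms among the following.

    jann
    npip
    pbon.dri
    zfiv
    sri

3

jann — violates constraint 2: syllable 1 coda /nn/ has 2 consonants (> 1) → phonotactically illegal
npip — violates constraint 3: syllable 1 coda contains /p/ → phonotactically illegal
pbon.dri — σ1 onset /pb/ (2C), coda /n/ ok; σ2 onset /dr/ (2C), coda /∅/ ok → phonotactically legal
zfiv — σ1 onset /zf/ (2C), coda /v/ ok → phonotactically legal
sri — σ1 onset /sr/ (2C), coda /∅/ ok → phonotactically legal
Phonotactically legal: pbon.dri, zfiv, sri → 3.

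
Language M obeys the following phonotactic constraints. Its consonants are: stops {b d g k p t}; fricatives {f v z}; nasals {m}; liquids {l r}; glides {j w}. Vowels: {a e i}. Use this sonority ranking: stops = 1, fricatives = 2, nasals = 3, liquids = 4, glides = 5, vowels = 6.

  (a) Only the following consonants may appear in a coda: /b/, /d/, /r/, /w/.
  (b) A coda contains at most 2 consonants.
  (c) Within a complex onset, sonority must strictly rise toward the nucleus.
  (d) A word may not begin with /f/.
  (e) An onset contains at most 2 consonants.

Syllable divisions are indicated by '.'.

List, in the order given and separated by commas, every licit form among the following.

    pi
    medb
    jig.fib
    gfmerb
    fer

pi, medb

pi — σ1 onset /p/, coda /∅/ ok → licit
medb — σ1 onset /m/, coda /db/ (2C) ok → licit
jig.fib — violates constraint (a): syllable 1 coda contains /g/, which is not a licensed coda consonant → illicit
gfmerb — violates constraint (e): syllable 1 onset /gfm/ has 3 consonants (> 2) → illicit
fer — violates constraint (d): word begins with /f/ → illicit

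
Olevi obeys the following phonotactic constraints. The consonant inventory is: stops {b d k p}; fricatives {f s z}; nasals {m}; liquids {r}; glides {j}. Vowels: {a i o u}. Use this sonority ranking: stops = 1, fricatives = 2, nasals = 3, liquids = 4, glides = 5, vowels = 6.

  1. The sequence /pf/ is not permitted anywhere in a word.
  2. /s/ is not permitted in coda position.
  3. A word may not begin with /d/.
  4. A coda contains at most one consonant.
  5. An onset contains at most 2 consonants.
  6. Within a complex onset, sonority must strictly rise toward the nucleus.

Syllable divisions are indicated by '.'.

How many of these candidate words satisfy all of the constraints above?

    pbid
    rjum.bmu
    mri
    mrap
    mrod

pbid — violates constraint 6: syllable 1 onset /pb/: /p/ (stop, 1) → /b/ (stop, 1) does not rise → phonotactically illegal
rjum.bmu — σ1 onset /rj/ (4→5 rises), coda /m/ ok; σ2 onset /bm/ (1→3 rises), coda /∅/ ok → phonotactically legal
mri — σ1 onset /mr/ (3→4 rises), coda /∅/ ok → phonotactically legal
mrap — σ1 onset /mr/ (3→4 rises), coda /p/ ok → phonotactically legal
mrod — σ1 onset /mr/ (3→4 rises), coda /d/ ok → phonotactically legal
Phonotactically legal: rjum.bmu, mri, mrap, mrod → 4.

4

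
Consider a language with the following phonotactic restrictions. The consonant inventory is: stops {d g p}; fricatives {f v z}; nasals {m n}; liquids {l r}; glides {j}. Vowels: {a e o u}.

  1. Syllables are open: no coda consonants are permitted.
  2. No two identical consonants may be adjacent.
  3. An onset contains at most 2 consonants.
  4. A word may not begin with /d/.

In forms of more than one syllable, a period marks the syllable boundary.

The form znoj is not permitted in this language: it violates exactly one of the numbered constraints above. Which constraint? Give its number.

1

znoj: syllable 1 coda /j/ has 1 consonant (> 0).
This is a violation of constraint 1: "Syllables are open: no coda consonants are permitted."
The remaining constraints (2, 3, 4) are satisfied.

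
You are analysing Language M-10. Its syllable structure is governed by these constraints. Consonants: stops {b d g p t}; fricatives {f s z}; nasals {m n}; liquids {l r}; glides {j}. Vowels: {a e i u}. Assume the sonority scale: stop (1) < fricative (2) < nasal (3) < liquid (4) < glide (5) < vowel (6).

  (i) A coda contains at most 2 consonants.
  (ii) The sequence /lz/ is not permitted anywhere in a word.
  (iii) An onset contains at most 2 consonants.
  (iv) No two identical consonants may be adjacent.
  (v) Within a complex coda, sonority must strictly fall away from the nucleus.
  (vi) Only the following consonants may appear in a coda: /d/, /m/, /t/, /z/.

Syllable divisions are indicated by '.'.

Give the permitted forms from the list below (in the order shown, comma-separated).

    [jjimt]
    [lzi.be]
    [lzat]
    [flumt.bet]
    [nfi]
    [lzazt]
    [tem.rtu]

[jjimt] — violates constraint (iv): adjacent identical consonants /jj/ → not permitted
[lzi.be] — violates constraint (ii): contains banned sequence /lz/ → not permitted
[lzat] — violates constraint (ii): contains banned sequence /lz/ → not permitted
[flumt.bet] — σ1 onset /fl/ (2C), coda /mt/ (3→1 falls) ok; σ2 onset /b/, coda /t/ ok → permitted
[nfi] — σ1 onset /nf/ (2C), coda /∅/ ok → permitted
[lzazt] — violates constraint (ii): contains banned sequence /lz/ → not permitted
[tem.rtu] — σ1 onset /t/, coda /m/ ok; σ2 onset /rt/ (2C), coda /∅/ ok → permitted

[flumt.bet], [nfi], [tem.rtu]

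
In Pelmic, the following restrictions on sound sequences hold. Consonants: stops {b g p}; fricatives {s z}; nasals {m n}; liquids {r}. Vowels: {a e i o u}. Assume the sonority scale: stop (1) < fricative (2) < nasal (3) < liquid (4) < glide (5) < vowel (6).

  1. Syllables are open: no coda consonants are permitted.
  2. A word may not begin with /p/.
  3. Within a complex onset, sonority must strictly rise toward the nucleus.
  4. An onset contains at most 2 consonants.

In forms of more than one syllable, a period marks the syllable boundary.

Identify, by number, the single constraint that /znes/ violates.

/znes/: syllable 1 coda /s/ has 1 consonant (> 0).
This is a violation of constraint 1: "Syllables are open: no coda consonants are permitted."
The remaining constraints (2, 3, 4) are satisfied.

1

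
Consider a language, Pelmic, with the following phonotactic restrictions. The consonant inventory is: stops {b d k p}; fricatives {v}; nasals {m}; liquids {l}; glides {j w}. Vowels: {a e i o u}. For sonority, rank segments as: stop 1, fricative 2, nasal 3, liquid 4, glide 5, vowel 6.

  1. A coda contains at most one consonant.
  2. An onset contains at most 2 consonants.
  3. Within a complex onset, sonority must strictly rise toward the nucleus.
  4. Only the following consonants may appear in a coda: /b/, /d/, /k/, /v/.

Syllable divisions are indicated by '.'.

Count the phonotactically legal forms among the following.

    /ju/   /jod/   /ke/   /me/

/ju/ — σ1 onset /j/, coda /∅/ ok → phonotactically legal
/jod/ — σ1 onset /j/, coda /d/ ok → phonotactically legal
/ke/ — σ1 onset /k/, coda /∅/ ok → phonotactically legal
/me/ — σ1 onset /m/, coda /∅/ ok → phonotactically legal
Phonotactically legal: /ju/, /jod/, /ke/, /me/ → 4.

4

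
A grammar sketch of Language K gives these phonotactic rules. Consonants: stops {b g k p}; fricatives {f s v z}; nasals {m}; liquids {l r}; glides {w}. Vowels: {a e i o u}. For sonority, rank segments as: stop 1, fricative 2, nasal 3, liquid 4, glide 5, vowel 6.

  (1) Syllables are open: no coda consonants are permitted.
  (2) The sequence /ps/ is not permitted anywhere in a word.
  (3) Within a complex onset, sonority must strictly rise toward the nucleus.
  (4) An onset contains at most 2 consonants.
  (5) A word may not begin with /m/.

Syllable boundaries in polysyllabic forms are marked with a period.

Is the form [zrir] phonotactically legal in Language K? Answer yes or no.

[zrir] — violates constraint 1: syllable 1 coda /r/ has 1 consonant (> 0) → phonotactically illegal

no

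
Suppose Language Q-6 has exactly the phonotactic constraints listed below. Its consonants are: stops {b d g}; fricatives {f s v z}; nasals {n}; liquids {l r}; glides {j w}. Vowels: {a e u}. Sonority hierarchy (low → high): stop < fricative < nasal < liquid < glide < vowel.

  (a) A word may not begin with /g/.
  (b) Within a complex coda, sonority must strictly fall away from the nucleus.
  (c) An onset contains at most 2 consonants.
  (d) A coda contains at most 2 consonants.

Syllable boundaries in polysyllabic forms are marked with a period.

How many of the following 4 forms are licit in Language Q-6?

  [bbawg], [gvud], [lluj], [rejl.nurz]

[bbawg] — σ1 onset /bb/ (2C), coda /wg/ (5→1 falls) ok → licit
[gvud] — violates constraint (a): word begins with /g/ → illicit
[lluj] — σ1 onset /ll/ (2C), coda /j/ ok → licit
[rejl.nurz] — σ1 onset /r/, coda /jl/ (5→4 falls) ok; σ2 onset /n/, coda /rz/ (4→2 falls) ok → licit
Licit: [bbawg], [lluj], [rejl.nurz] → 3.

3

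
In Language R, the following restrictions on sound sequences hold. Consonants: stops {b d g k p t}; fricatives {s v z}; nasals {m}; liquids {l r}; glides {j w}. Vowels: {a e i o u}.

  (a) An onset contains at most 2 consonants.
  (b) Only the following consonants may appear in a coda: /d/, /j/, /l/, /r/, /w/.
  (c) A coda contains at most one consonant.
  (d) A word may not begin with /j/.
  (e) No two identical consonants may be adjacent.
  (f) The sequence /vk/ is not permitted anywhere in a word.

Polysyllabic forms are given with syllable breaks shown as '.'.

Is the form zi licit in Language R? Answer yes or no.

zi — σ1 onset /z/, coda /∅/ ok → licit

yes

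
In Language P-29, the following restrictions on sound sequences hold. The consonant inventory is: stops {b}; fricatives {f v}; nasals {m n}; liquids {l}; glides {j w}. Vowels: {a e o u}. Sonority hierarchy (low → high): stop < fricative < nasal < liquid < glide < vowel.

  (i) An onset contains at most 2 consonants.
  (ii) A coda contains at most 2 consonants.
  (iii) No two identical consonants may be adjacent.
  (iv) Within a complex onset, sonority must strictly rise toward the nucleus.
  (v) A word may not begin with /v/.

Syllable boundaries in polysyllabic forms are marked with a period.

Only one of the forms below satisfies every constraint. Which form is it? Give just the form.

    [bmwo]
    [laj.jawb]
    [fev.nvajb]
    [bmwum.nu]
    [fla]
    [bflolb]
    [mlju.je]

[fla]

[bmwo] — violates constraint (i): syllable 1 onset /bmw/ has 3 consonants (> 2) → illicit
[laj.jawb] — violates constraint (iii): adjacent identical consonants /jj/ → illicit
[fev.nvajb] — violates constraint (iv): syllable 2 onset /nv/: /n/ (nasal, 3) → /v/ (fricative, 2) does not rise → illicit
[bmwum.nu] — violates constraint (i): syllable 1 onset /bmw/ has 3 consonants (> 2) → illicit
[fla] — σ1 onset /fl/ (2→4 rises), coda /∅/ ok → licit
[bflolb] — violates constraint (i): syllable 1 onset /bfl/ has 3 consonants (> 2) → illicit
[mlju.je] — violates constraint (i): syllable 1 onset /mlj/ has 3 consonants (> 2) → illicit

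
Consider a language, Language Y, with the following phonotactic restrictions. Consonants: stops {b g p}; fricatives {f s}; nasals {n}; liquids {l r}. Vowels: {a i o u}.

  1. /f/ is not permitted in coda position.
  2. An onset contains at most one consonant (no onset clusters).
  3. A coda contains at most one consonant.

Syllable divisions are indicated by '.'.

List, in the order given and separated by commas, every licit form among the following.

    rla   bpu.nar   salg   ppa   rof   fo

rla — violates constraint 2: syllable 1 onset /rl/ has 2 consonants (> 1) → illicit
bpu.nar — violates constraint 2: syllable 1 onset /bp/ has 2 consonants (> 1) → illicit
salg — violates constraint 3: syllable 1 coda /lg/ has 2 consonants (> 1) → illicit
ppa — violates constraint 2: syllable 1 onset /pp/ has 2 consonants (> 1) → illicit
rof — violates constraint 1: syllable 1 coda contains /f/ → illicit
fo — σ1 onset /f/, coda /∅/ ok → licit

fo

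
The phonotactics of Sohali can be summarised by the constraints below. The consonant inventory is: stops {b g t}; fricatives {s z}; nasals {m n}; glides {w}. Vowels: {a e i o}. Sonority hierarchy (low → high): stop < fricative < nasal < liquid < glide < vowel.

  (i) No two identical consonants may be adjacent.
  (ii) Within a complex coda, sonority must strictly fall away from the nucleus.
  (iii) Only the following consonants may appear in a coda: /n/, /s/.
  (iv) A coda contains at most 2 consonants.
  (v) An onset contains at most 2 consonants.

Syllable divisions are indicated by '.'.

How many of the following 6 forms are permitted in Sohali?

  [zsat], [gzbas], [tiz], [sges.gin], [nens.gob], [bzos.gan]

2

[zsat] — violates constraint (iii): syllable 1 coda contains /t/, which is not a licensed coda consonant → not permitted
[gzbas] — violates constraint (v): syllable 1 onset /gzb/ has 3 consonants (> 2) → not permitted
[tiz] — violates constraint (iii): syllable 1 coda contains /z/, which is not a licensed coda consonant → not permitted
[sges.gin] — σ1 onset /sg/ (2C), coda /s/ ok; σ2 onset /g/, coda /n/ ok → permitted
[nens.gob] — violates constraint (iii): syllable 2 coda contains /b/, which is not a licensed coda consonant → not permitted
[bzos.gan] — σ1 onset /bz/ (2C), coda /s/ ok; σ2 onset /g/, coda /n/ ok → permitted
Permitted: [sges.gin], [bzos.gan] → 2.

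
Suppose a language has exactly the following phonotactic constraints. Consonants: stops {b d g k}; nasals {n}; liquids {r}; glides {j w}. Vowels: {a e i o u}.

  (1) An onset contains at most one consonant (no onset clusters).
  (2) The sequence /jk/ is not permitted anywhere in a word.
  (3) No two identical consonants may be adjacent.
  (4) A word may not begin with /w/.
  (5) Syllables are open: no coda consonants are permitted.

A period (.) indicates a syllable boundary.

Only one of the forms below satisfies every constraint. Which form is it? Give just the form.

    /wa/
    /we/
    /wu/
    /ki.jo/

/wa/ — violates constraint 4: word begins with /w/ → ill-formed
/we/ — violates constraint 4: word begins with /w/ → ill-formed
/wu/ — violates constraint 4: word begins with /w/ → ill-formed
/ki.jo/ — σ1 onset /k/, coda /∅/ ok; σ2 onset /j/, coda /∅/ ok → well-formed

/ki.jo/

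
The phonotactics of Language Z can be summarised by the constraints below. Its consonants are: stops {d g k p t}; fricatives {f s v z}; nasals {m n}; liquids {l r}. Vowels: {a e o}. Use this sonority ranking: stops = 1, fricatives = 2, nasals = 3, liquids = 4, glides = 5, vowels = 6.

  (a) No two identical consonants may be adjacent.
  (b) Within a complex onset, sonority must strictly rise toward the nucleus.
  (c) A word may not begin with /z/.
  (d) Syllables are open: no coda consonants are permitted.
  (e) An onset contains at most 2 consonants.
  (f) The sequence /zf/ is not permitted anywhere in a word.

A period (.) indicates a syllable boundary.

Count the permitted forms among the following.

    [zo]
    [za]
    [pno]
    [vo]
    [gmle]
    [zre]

2

[zo] — violates constraint (c): word begins with /z/ → not permitted
[za] — violates constraint (c): word begins with /z/ → not permitted
[pno] — σ1 onset /pn/ (1→3 rises), coda /∅/ ok → permitted
[vo] — σ1 onset /v/, coda /∅/ ok → permitted
[gmle] — violates constraint (e): syllable 1 onset /gml/ has 3 consonants (> 2) → not permitted
[zre] — violates constraint (c): word begins with /z/ → not permitted
Permitted: [pno], [vo] → 2.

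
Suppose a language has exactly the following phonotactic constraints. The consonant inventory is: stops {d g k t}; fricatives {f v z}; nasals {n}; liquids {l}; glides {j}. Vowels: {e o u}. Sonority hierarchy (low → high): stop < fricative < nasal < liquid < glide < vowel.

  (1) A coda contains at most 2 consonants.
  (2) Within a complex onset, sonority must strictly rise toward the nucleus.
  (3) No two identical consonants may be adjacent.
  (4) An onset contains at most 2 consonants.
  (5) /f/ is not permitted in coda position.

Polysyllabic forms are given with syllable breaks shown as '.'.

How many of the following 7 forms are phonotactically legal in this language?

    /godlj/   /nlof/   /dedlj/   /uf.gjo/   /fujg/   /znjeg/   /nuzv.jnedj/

1

/godlj/ — violates constraint 1: syllable 1 coda /dlj/ has 3 consonants (> 2) → phonotactically illegal
/nlof/ — violates constraint 5: syllable 1 coda contains /f/ → phonotactically illegal
/dedlj/ — violates constraint 1: syllable 1 coda /dlj/ has 3 consonants (> 2) → phonotactically illegal
/uf.gjo/ — violates constraint 5: syllable 1 coda contains /f/ → phonotactically illegal
/fujg/ — σ1 onset /f/, coda /jg/ (2C) ok → phonotactically legal
/znjeg/ — violates constraint 4: syllable 1 onset /znj/ has 3 consonants (> 2) → phonotactically illegal
/nuzv.jnedj/ — violates constraint 2: syllable 2 onset /jn/: /j/ (glide, 5) → /n/ (nasal, 3) does not rise → phonotactically illegal
Phonotactically legal: /fujg/ → 1.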